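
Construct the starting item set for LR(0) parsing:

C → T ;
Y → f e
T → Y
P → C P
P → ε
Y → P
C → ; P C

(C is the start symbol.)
First, augment the grammar with C' → C
I₀ = CLOSURE({ [C' → . C] }):
  [C' → . C] has the dot before C: add [C → . T ;], [C → . ; P C]
  [C → . T ;] has the dot before T: add [T → . Y]
  [T → . Y] has the dot before Y: add [Y → . f e], [Y → . P]
  [Y → . P] has the dot before P: add [P → . C P], [P → .]
No further items can be added.

I₀ = { [C → . ; P C], [C → . T ;], [C' → . C], [P → . C P], [P → .], [T → . Y], [Y → . P], [Y → . f e] }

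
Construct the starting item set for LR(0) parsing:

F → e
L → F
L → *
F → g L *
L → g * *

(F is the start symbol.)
{ [F → . e], [F → . g L *], [F' → . F] }

First, augment the grammar with F' → F
I₀ = CLOSURE({ [F' → . F] }):
  [F' → . F] has the dot before F: add [F → . e], [F → . g L *]
No further items can be added.

I₀ = { [F → . e], [F → . g L *], [F' → . F] }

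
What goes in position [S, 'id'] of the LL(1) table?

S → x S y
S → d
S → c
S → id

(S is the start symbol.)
To find M[S, 'id'], we find productions for S where 'id' is in the predict set (PREDICT(N → α) = (FIRST(α) \ {ε}) ∪ (FOLLOW(N) if α ⇒* ε)).

S → x S y: PREDICT = { 'x' }
S → d: PREDICT = { 'd' }
S → c: PREDICT = { 'c' }
S → id: PREDICT = { 'id' }
  'id' is in predict set, so this production goes in M[S, 'id']

M[S, 'id'] = S → id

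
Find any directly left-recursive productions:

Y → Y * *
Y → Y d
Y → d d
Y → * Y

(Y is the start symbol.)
Yes, Y is left-recursive

Y → Y * *: LEFT RECURSIVE (starts with Y)
Y → Y d: LEFT RECURSIVE (starts with Y)
Y → d d: starts with d
Y → * Y: starts with '*'

The grammar has direct left recursion on: Y.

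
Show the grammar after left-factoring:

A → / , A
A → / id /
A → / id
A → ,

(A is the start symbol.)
Left-factoring transforms A → αβ₁ | αβ₂ into A → αA' and A' → β₁ | β₂
(α is the longest common prefix among the alternatives). Repeat until
no nonterminal has two alternatives with a common prefix.

Round 1: A has alternatives sharing prefix '/'. Introduce A': A → / A'
  Add: A' → , A
  Add: A' → id /
  Add: A' → id

Round 2: A' has alternatives sharing prefix 'id'. Introduce A'': A' → id A''
  Add: A'' → /
  Add: A'' → ε

No remaining common prefixes — done.

Resulting grammar:
A → / A'
A' → , A
A' → id A''
A'' → /
A'' → ε
A → ,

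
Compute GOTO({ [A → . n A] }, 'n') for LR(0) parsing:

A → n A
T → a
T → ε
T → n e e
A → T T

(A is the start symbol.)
{ [A → . T T], [A → . n A], [A → n . A], [T → . a], [T → . n e e], [T → .] }

GOTO(I, 'n') = CLOSURE({ [A → αX.β] : [A → α.Xβ] ∈ I, X = 'n' })

Items with dot before 'n', with the dot advanced:
  [A → . n A] → [A → n . A]
Closure of the advanced items:
  [A → n . A] has the dot before A: add [A → . n A], [A → . T T]
  [A → . T T] has the dot before T: add [T → . a], [T → .], [T → . n e e]

GOTO = { [A → . T T], [A → . n A], [A → n . A], [T → . a], [T → . n e e], [T → .] }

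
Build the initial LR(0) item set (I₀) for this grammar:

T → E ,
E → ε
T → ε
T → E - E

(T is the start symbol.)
First, augment the grammar with T' → T
I₀ = CLOSURE({ [T' → . T] }):
  [T' → . T] has the dot before T: add [T → . E ,], [T → .], [T → . E - E]
  [T → . E ,] has the dot before E: add [E → .]
No further items can be added.

I₀ = { [E → .], [T → . E ,], [T → . E - E], [T → .], [T' → . T] }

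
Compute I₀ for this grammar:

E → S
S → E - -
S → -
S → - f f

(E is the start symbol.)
{ [E → . S], [E' → . E], [S → . - f f], [S → . -], [S → . E - -] }

First, augment the grammar with E' → E
I₀ = CLOSURE({ [E' → . E] }):
  [E' → . E] has the dot before E: add [E → . S]
  [E → . S] has the dot before S: add [S → . E - -], [S → . -], [S → . - f f]
No further items can be added.

I₀ = { [E → . S], [E' → . E], [S → . - f f], [S → . -], [S → . E - -] }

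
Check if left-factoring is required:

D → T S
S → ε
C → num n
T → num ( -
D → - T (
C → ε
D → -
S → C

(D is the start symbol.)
Left-factoring is needed when two productions for the same non-terminal
share a common prefix on the right-hand side.

Productions for D:
  D → T S
  D → - T (
  D → -
Productions for S:
  S → ε
  S → C
Productions for C:
  C → num n
  C → ε

Found common prefix '-' in productions for D

Answer: Yes, D has productions with common prefix '-'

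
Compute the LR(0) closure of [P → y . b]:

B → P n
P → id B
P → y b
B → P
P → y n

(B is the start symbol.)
To compute CLOSURE, for each item [A → α.Bβ] where B is a non-terminal, add [B → .γ] for all productions B → γ; repeat for the newly added items until nothing changes.

Start with: [P → y . b]
The dot precedes the terminal b, so nothing is added.

CLOSURE = { [P → y . b] }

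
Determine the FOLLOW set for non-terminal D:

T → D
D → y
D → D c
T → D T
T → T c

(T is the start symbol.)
{ $, 'c', 'y' }

To compute FOLLOW(D), find every occurrence of D on a right-hand side N → α D β: add FIRST(β) \ {ε}, and if β is empty or nullable also add FOLLOW(N). Iterate to a fixed point.

In T → D: D is at the end, add FOLLOW(T)
In D → D c: D is followed by c, add FIRST(c) \ {ε} = { 'c' }
In T → D T: D is followed by T, add FIRST(T) \ {ε} = { 'y' }

The FOLLOW sets referred to above (computed the same way, to a fixed point):
  FOLLOW(T) = { $, 'c' }

Taking the union: FOLLOW(D) = { $, 'c', 'y' }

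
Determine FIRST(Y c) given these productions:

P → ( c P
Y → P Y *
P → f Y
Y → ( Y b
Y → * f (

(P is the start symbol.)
{ '(', '*', 'f' }

FIRST sets of the non-terminals involved (from the grammar, by fixed-point iteration):
  FIRST(Y) = { '(', '*', 'f' }

To compute FIRST(Y c), process the symbols left to right:
Symbol Y is a non-terminal. Add FIRST(Y) \ {ε} = { '(', '*', 'f' }
Y is not nullable (ε ∉ FIRST(Y)), so stop here.
FIRST(Y c) = { '(', '*', 'f' }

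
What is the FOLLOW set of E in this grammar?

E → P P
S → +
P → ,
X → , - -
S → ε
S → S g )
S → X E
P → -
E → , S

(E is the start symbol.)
To compute FOLLOW(E), find every occurrence of E on a right-hand side N → α E β: add FIRST(β) \ {ε}, and if β is empty or nullable also add FOLLOW(N). Iterate to a fixed point.

E is the start symbol, so $ ∈ FOLLOW(E).
In S → X E: E is at the end, add FOLLOW(S)

The FOLLOW sets referred to above (computed the same way, to a fixed point):
  FOLLOW(S) = { $, 'g' }

Taking the union: FOLLOW(E) = { $, 'g' }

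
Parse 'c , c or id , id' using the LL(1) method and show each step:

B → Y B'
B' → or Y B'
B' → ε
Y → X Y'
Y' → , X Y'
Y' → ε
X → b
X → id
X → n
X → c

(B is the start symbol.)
Stack is shown with the top on the left.

Stack        Input               Action
---------------------------------------
B $          c , c or id , id $  output B → Y B'
Y B' $       c , c or id , id $  output Y → X Y'
X Y' B' $    c , c or id , id $  output X → c
c Y' B' $    c , c or id , id $  match 'c'
Y' B' $      , c or id , id $    output Y' → , X Y'
, X Y' B' $  , c or id , id $    match ','
X Y' B' $    c or id , id $      output X → c
c Y' B' $    c or id , id $      match 'c'
Y' B' $      or id , id $        output Y' → ε
B' $         or id , id $        output B' → or Y B'
or Y B' $    or id , id $        match 'or'
Y B' $       id , id $           output Y → X Y'
X Y' B' $    id , id $           output X → id
id Y' B' $   id , id $           match 'id'
Y' B' $      , id $              output Y' → , X Y'
, X Y' B' $  , id $              match ','
X Y' B' $    id $                output X → id
id Y' B' $   id $                match 'id'
Y' B' $      $                   output Y' → ε
B' $         $                   output B' → ε
$            $                   accept

The string is accepted.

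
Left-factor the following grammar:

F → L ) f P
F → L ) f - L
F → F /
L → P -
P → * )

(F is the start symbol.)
Left-factoring transforms A → αβ₁ | αβ₂ into A → αA' and A' → β₁ | β₂
(α is the longest common prefix among the alternatives). Repeat until
no nonterminal has two alternatives with a common prefix.

Round 1: F has alternatives sharing prefix 'L ) f'. Introduce F': F → L ) f F'
  Add: F' → P
  Add: F' → - L

No remaining common prefixes — done.

Resulting grammar:
F → L ) f F'
F' → P
F' → - L
F → F /
L → P -
P → * )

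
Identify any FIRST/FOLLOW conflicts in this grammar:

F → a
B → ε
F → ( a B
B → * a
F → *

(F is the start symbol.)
A FIRST/FOLLOW conflict occurs when a non-terminal N has a nullable alternative N → β (β ⇒* ε) and another alternative N → α with FIRST(α) ∩ FOLLOW(N) ≠ ∅: on such a lookahead the parser cannot decide between expanding α and letting N vanish via β.

Nullable non-terminals: B.

B: nullable alternative(s) B → ε; FOLLOW(B) = { $ }
  B → ε: FIRST \ {ε} = { } — this is the only nullable alternative, skip
  B → * a: FIRST \ {ε} = { '*' } — disjoint from FOLLOW(B)

F has no nullable alternative, so no FIRST/FOLLOW check is needed there.

No FIRST/FOLLOW conflicts found.

Answer: No FIRST/FOLLOW conflicts.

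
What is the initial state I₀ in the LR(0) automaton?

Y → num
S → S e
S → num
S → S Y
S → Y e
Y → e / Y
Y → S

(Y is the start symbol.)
{ [S → . S Y], [S → . S e], [S → . Y e], [S → . num], [Y → . S], [Y → . e / Y], [Y → . num], [Y' → . Y] }

First, augment the grammar with Y' → Y
I₀ = CLOSURE({ [Y' → . Y] }):
  [Y' → . Y] has the dot before Y: add [Y → . num], [Y → . e / Y], [Y → . S]
  [Y → . S] has the dot before S: add [S → . S e], [S → . num], [S → . S Y], [S → . Y e]
No further items can be added.

I₀ = { [S → . S Y], [S → . S e], [S → . Y e], [S → . num], [Y → . S], [Y → . e / Y], [Y → . num], [Y' → . Y] }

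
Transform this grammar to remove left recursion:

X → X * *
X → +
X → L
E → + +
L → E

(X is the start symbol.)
X is directly left-recursive. The standard transformation for
  A → A α₁ | ... | A α_m | β₁ | ... | β_n
is
  A  → β₁ A' | ... | β_n A'
  A' → α₁ A' | ... | α_m A' | ε

X → + becomes X → + X'
X → L becomes X → L X'
X → X * * becomes X' → * * X'
Add X' → ε

Productions for other non-terminals are unchanged:
  E → + +
  L → E

Resulting grammar:
X → + X'
X → L X'
X' → * * X'
X' → ε
E → + +
L → E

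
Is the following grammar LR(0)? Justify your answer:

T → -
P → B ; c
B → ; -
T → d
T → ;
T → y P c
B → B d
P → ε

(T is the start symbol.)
No. Shift-reduce conflict between [P → .] and [B → . ; -]

A grammar is LR(0) if no state in the canonical LR(0) collection has:
  - both a shift item (dot before a terminal) and a complete item (shift-reduce conflict), or
  - two or more complete items (reduce-reduce conflict; the accept item [T' → T .] counts as a complete item here).

Augment with T' → T and build the canonical LR(0) collection (I0 = CLOSURE({[T' → . T]}), then GOTO on every symbol after a dot until no new states appear). It has 14 states:
  I0: { [T → . -], [T → . ;], [T → . d], [T → . y P c], [T' → . T] }  — shift
  I1: { [T → - .] }  — reduce
  I2: { [T → ; .] }  — reduce
  I3: { [T' → T .] }  — accept
  I4: { [T → d .] }  — reduce
  I5: { [B → . ; -], [B → . B d], [P → . B ; c], [P → .], [T → y . P c] }  — shift, reduce
  I6: { [B → ; . -] }  — shift
  I7: { [B → B . d], [P → B . ; c] }  — shift
  I8: { [T → y P . c] }  — shift
  I9: { [T → y P c .] }  — reduce
  I10: { [P → B ; . c] }  — shift
  I11: { [B → B d .] }  — reduce
  I12: { [P → B ; c .] }  — reduce
  I13: { [B → ; - .] }  — reduce

Conflict in state I5:
  Shift-reduce conflict between [P → .] and [B → . ; -]
So the grammar is NOT LR(0).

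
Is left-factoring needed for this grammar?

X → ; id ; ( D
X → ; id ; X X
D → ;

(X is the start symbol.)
Left-factoring is needed when two productions for the same non-terminal
share a common prefix on the right-hand side.

Productions for X:
  X → ; id ; ( D
  X → ; id ; X X

Found common prefix '; id ;' in productions for X

Answer: Yes, X has productions with common prefix '; id ;'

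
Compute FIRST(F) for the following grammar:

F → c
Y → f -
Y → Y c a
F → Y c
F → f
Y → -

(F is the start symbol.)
FIRST sets of the other non-terminals involved (by the same procedure, iterated to a fixed point):
  FIRST(Y) = { '-', 'f' }

From F → c:
  - c is a terminal: add 'c' and stop
From F → Y c:
  - Y is a non-terminal: add FIRST(Y) \ {ε} = { '-', 'f' }
    Y is not nullable, so stop
From F → f:
  - f is a terminal: add 'f' and stop

Collecting: FIRST(F) = { '-', 'c', 'f' }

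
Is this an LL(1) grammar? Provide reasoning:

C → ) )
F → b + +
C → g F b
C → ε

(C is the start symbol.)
Relevant sets:
  FOLLOW(C) = { $ }

For C:
  PREDICT(C → ')' ')') = { ')' }
  PREDICT(C → g F b) = { 'g' }
  PREDICT(C → ε) = { $ }
F has a single production, so nothing to check there.

All predict sets are disjoint. The grammar IS LL(1).

Answer: Yes, the grammar is LL(1).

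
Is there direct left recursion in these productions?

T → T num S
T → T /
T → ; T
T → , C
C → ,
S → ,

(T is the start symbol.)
Yes, T is left-recursive

T → T num S: LEFT RECURSIVE (starts with T)
T → T /: LEFT RECURSIVE (starts with T)
T → ; T: starts with ';'
T → , C: starts with ','
C → ,: starts with ','
S → ,: starts with ','

The grammar has direct left recursion on: T.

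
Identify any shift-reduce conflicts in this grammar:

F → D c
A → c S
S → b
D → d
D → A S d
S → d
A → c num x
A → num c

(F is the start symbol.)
No shift-reduce conflicts

Augment with F' → F and build the canonical LR(0) collection (I0 = CLOSURE({[F' → . F]}), then GOTO on every symbol after a dot until no new states appear). It has 16 states:
  I0: { [A → . c S], [A → . c num x], [A → . num c], [D → . A S d], [D → . d], [F → . D c], [F' → . F] }  — shift
  I1: { [D → A . S d], [S → . b], [S → . d] }  — shift
  I2: { [F → D . c] }  — shift
  I3: { [F' → F .] }  — accept
  I4: { [A → c . S], [A → c . num x], [S → . b], [S → . d] }  — shift
  I5: { [D → d .] }  — reduce
  I6: { [A → num . c] }  — shift
  I7: { [A → num c .] }  — reduce
  I8: { [A → c S .] }  — reduce
  I9: { [S → b .] }  — reduce
  I10: { [S → d .] }  — reduce
  I11: { [A → c num . x] }  — shift
  I12: { [A → c num x .] }  — reduce
  I13: { [F → D c .] }  — reduce
  I14: { [D → A S . d] }  — shift
  I15: { [D → A S d .] }  — reduce

No state contains both a complete item and a shift item.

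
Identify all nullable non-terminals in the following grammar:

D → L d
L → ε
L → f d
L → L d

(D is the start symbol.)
ε-productions: L → ε
So L is immediately nullable.
No further non-terminal can be added: every production for the remaining non-terminals contains a terminal or a non-nullable non-terminal.
Nullable = { 'L' }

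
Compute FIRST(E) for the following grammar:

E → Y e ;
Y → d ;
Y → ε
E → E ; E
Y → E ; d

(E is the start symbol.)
{ 'd', 'e' }

FIRST sets of the other non-terminals involved (by the same procedure, iterated to a fixed point):
  FIRST(Y) = { 'd', 'e', ε }

From E → Y e ;:
  - Y is a non-terminal: add FIRST(Y) \ {ε} = { 'd', 'e' }
    Y is nullable, so continue to the next symbol
  - e is a terminal: add 'e' and stop
From E → E ; E:
  - E is the symbol being defined: contributes nothing new
    E is not nullable, so stop

Collecting: FIRST(E) = { 'd', 'e' }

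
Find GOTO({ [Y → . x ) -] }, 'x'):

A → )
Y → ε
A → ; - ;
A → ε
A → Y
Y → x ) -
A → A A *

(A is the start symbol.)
GOTO(I, 'x') = CLOSURE({ [A → αX.β] : [A → α.Xβ] ∈ I, X = 'x' })

Items with dot before 'x', with the dot advanced:
  [Y → . x ) -] → [Y → x . ) -]
Closure adds nothing (no advanced item has the dot before a non-terminal).

GOTO = { [Y → x . ) -] }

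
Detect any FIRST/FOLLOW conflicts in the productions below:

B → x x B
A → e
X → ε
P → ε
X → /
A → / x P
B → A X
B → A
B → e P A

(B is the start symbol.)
Nullable non-terminals: P, X.
P has a nullable alternative but only one production, so nothing to check.

X: nullable alternative(s) X → ε; FOLLOW(X) = { $ }
  X → ε: FIRST \ {ε} = { } — this is the only nullable alternative, skip
  X → /: FIRST \ {ε} = { '/' } — disjoint from FOLLOW(X)

A, B have no nullable alternative, so no FIRST/FOLLOW check is needed there.

No FIRST/FOLLOW conflicts found.

Answer: No FIRST/FOLLOW conflicts.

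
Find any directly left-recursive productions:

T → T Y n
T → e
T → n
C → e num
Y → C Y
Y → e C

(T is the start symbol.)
Yes, T is left-recursive

Direct left recursion occurs when N → N α for some non-terminal N (the right-hand side begins with the left-hand side itself).

T → T Y n: LEFT RECURSIVE (starts with T)
T → e: starts with e
T → n: starts with n
C → e num: starts with e
Y → C Y: starts with C
Y → e C: starts with e

The grammar has direct left recursion on: T.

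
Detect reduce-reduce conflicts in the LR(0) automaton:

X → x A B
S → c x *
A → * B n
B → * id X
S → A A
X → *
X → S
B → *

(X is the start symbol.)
A reduce-reduce conflict occurs when an LR(0) state has two complete items [A → α .] and [B → β .] — both call for a reduction, and with no lookahead the parser cannot choose between them.

Augment with X' → X and build the canonical LR(0) collection (I0 = CLOSURE({[X' → . X]}), then GOTO on every symbol after a dot until no new states appear). It has 18 states:
  I0: { [A → . * B n], [S → . A A], [S → . c x *], [X → . *], [X → . S], [X → . x A B], [X' → . X] }  — shift
  I1: { [A → * . B n], [B → . * id X], [B → . *], [X → * .] }  — shift, reduce
  I2: { [A → . * B n], [S → A . A] }  — shift
  I3: { [X → S .] }  — reduce
  I4: { [X' → X .] }  — accept
  I5: { [S → c . x *] }  — shift
  I6: { [A → . * B n], [X → x . A B] }  — shift
  I7: { [A → * . B n], [B → . * id X], [B → . *] }  — shift
  I8: { [B → . * id X], [B → . *], [X → x A . B] }  — shift
  I9: { [B → * . id X], [B → * .] }  — shift, reduce
  I10: { [X → x A B .] }  — reduce
  I11: { [A → . * B n], [B → * id . X], [S → . A A], [S → . c x *], [X → . *], [X → . S], [X → . x A B] }  — shift
  I12: { [B → * id X .] }  — reduce
  I13: { [A → * B . n] }  — shift
  I14: { [A → * B n .] }  — reduce
  I15: { [S → c x . *] }  — shift
  I16: { [S → c x * .] }  — reduce
  I17: { [S → A A .] }  — reduce

No state contains more than one complete item.

Answer: No reduce-reduce conflicts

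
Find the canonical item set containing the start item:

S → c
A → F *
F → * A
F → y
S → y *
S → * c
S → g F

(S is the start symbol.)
{ [S → . * c], [S → . c], [S → . g F], [S → . y *], [S' → . S] }

First, augment the grammar with S' → S
I₀ = CLOSURE({ [S' → . S] }):
  [S' → . S] has the dot before S: add [S → . c], [S → . y *], [S → . * c], [S → . g F]
No further items can be added.

I₀ = { [S → . * c], [S → . c], [S → . g F], [S → . y *], [S' → . S] }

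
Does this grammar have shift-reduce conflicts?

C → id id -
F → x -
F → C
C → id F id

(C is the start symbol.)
A shift-reduce conflict occurs when an LR(0) state has both:
  - a complete (reduce) item [A → α .] (dot at the end), and
  - a shift item [B → β . c γ] (dot before a terminal).

Augment with C' → C and build the canonical LR(0) collection (I0 = CLOSURE({[C' → . C]}), then GOTO on every symbol after a dot until no new states appear). It has 10 states:
  I0: { [C → . id F id], [C → . id id -], [C' → . C] }  — shift
  I1: { [C' → C .] }  — accept
  I2: { [C → . id F id], [C → . id id -], [C → id . F id], [C → id . id -], [F → . C], [F → . x -] }  — shift
  I3: { [F → C .] }  — reduce
  I4: { [C → id F . id] }  — shift
  I5: { [C → . id F id], [C → . id id -], [C → id . F id], [C → id . id -], [C → id id . -], [F → . C], [F → . x -] }  — shift
  I6: { [F → x . -] }  — shift
  I7: { [F → x - .] }  — reduce
  I8: { [C → id id - .] }  — reduce
  I9: { [C → id F id .] }  — reduce

No state contains both a complete item and a shift item.

Answer: No shift-reduce conflicts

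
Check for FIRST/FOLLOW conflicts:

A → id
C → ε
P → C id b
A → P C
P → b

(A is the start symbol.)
No FIRST/FOLLOW conflicts.

Nullable non-terminals: C.
C has a nullable alternative but only one production, so nothing to check.

A, P have no nullable alternative, so no FIRST/FOLLOW check is needed there.

No FIRST/FOLLOW conflicts found.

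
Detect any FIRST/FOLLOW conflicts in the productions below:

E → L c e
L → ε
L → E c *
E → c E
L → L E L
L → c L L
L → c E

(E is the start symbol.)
A FIRST/FOLLOW conflict occurs when a non-terminal N has a nullable alternative N → β (β ⇒* ε) and another alternative N → α with FIRST(α) ∩ FOLLOW(N) ≠ ∅: on such a lookahead the parser cannot decide between expanding α and letting N vanish via β.

Nullable non-terminals: L.
FIRST sets used below: FIRST(E) = { 'c' }, FIRST(L) = { 'c', ε }

L: nullable alternative(s) L → ε; FOLLOW(L) = { 'c' }
  L → ε: FIRST \ {ε} = { } — this is the only nullable alternative, skip
  L → E c *: FIRST \ {ε} = { 'c' } — overlaps FOLLOW(L) on { 'c' }: CONFLICT
  L → L E L: FIRST \ {ε} = { 'c' } — overlaps FOLLOW(L) on { 'c' }: CONFLICT
  L → c L L: FIRST \ {ε} = { 'c' } — overlaps FOLLOW(L) on { 'c' }: CONFLICT
  L → c E: FIRST \ {ε} = { 'c' } — overlaps FOLLOW(L) on { 'c' }: CONFLICT

E has no nullable alternative, so no FIRST/FOLLOW check is needed there.

So the grammar has 4 FIRST/FOLLOW conflicts (marked CONFLICT above).

Answer: Yes. L → E c '*' with FOLLOW(L) on { 'c' }; L → L E L with FOLLOW(L) on { 'c' }; L → c L L with FOLLOW(L) on { 'c' }; L → c E with FOLLOW(L) on { 'c' }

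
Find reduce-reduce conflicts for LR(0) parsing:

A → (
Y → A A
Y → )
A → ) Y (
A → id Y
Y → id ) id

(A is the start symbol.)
A reduce-reduce conflict occurs when an LR(0) state has two complete items [A → α .] and [B → β .] — both call for a reduction, and with no lookahead the parser cannot choose between them.

Augment with A' → A and build the canonical LR(0) collection (I0 = CLOSURE({[A' → . A]}), then GOTO on every symbol after a dot until no new states appear). It has 14 states:
  I0: { [A → . (], [A → . ) Y (], [A → . id Y], [A' → . A] }  — shift
  I1: { [A → ( .] }  — reduce
  I2: { [A → ) . Y (], [A → . (], [A → . ) Y (], [A → . id Y], [Y → . )], [Y → . A A], [Y → . id ) id] }  — shift
  I3: { [A' → A .] }  — accept
  I4: { [A → . (], [A → . ) Y (], [A → . id Y], [A → id . Y], [Y → . )], [Y → . A A], [Y → . id ) id] }  — shift
  I5: { [A → ) . Y (], [A → . (], [A → . ) Y (], [A → . id Y], [Y → ) .], [Y → . )], [Y → . A A], [Y → . id ) id] }  — shift, reduce
  I6: { [A → . (], [A → . ) Y (], [A → . id Y], [Y → A . A] }  — shift
  I7: { [A → id Y .] }  — reduce
  I8: { [A → . (], [A → . ) Y (], [A → . id Y], [A → id . Y], [Y → . )], [Y → . A A], [Y → . id ) id], [Y → id . ) id] }  — shift
  I9: { [A → ) . Y (], [A → . (], [A → . ) Y (], [A → . id Y], [Y → ) .], [Y → . )], [Y → . A A], [Y → . id ) id], [Y → id ) . id] }  — shift, reduce
  I10: { [A → ) Y . (] }  — shift
  I11: { [A → . (], [A → . ) Y (], [A → . id Y], [A → id . Y], [Y → . )], [Y → . A A], [Y → . id ) id], [Y → id ) id .], [Y → id . ) id] }  — shift, reduce
  I12: { [A → ) Y ( .] }  — reduce
  I13: { [Y → A A .] }  — reduce

No state contains more than one complete item.

Answer: No reduce-reduce conflicts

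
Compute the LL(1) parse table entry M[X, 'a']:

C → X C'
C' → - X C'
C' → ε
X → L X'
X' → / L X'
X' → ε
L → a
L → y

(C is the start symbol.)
X → L X'

To find M[X, 'a'], we find productions for X where 'a' is in the predict set (PREDICT(N → α) = (FIRST(α) \ {ε}) ∪ (FOLLOW(N) if α ⇒* ε)).

Relevant sets:
  FIRST(L) = { 'a', 'y' }

X → L X': PREDICT = { 'a', 'y' }
  'a' is in predict set, so this production goes in M[X, 'a']

M[X, 'a'] = X → L X'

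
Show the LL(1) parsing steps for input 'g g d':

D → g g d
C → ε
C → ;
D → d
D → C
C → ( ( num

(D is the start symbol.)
LL(1) parsing maintains a stack (initially the start symbol over $) and the input. At each step: if the stack top is a terminal, match it against the current input token; if it is a non-terminal N, replace it with the RHS of M[N, lookahead] (the unique production whose predict set contains the lookahead).

Stack is shown with the top on the left.

Stack    Input    Action
------------------------
D $      g g d $  output D → g g d
g g d $  g g d $  match 'g'
g d $    g d $    match 'g'
d $      d $      match 'd'
$        $        accept

The string is accepted.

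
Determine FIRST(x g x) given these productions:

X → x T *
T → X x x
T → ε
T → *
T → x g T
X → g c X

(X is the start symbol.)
{ 'x' }

To compute FIRST(x g x), process the symbols left to right:
Symbol x is a terminal. Add 'x' and stop.
FIRST(x g x) = { 'x' }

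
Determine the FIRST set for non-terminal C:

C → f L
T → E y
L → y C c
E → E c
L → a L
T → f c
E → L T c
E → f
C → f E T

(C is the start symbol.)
To compute FIRST(C), examine every production with C on the left-hand side, reading each right-hand side left to right until a non-nullable symbol is reached.

From C → f L:
  - f is a terminal: add 'f' and stop
From C → f E T:
  - f is a terminal: add 'f' and stop

Collecting: FIRST(C) = { 'f' }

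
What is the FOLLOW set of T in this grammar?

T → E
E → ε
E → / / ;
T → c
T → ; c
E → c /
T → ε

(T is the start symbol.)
To compute FOLLOW(T), find every occurrence of T on a right-hand side N → α T β: add FIRST(β) \ {ε}, and if β is empty or nullable also add FOLLOW(N). Iterate to a fixed point.

T is the start symbol, so $ ∈ FOLLOW(T).
T does not occur on any right-hand side.

Taking the union: FOLLOW(T) = { $ }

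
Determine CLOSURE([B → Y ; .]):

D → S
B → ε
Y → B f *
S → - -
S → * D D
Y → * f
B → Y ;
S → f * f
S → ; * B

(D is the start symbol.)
Start with: [B → Y ; .]
The dot is at the end, so nothing is added.

CLOSURE = { [B → Y ; .] }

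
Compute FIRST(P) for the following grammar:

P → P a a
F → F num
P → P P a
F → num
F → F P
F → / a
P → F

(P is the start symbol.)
FIRST sets of the other non-terminals involved (by the same procedure, iterated to a fixed point):
  FIRST(F) = { '/', 'num' }

From P → P a a:
  - P is the symbol being defined: contributes nothing new
    P is not nullable, so stop
From P → P P a:
  - P is the symbol being defined: contributes nothing new
    P is not nullable, so stop
From P → F:
  - F is a non-terminal: add FIRST(F) \ {ε} = { '/', 'num' }
    F is not nullable, so stop

Collecting: FIRST(P) = { '/', 'num' }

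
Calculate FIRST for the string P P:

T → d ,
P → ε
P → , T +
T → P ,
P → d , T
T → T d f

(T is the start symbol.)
FIRST sets of the non-terminals involved (from the grammar, by fixed-point iteration):
  FIRST(P) = { ',', 'd', ε }

To compute FIRST(P P), process the symbols left to right:
Symbol P is a non-terminal. Add FIRST(P) \ {ε} = { ',', 'd' }
P is nullable (ε ∈ FIRST(P)), continue to the next symbol.
Symbol P is a non-terminal. Add FIRST(P) \ {ε} = { ',', 'd' }
P is nullable (ε ∈ FIRST(P)), continue to the next symbol.
All symbols are nullable, so ε is in the result.
FIRST(P P) = { ',', 'd', ε }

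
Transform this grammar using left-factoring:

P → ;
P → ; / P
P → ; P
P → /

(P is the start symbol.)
P → ; P'
P' → ε
P' → / P
P' → P
P → /

Left-factoring transforms A → αβ₁ | αβ₂ into A → αA' and A' → β₁ | β₂
(α is the longest common prefix among the alternatives). Repeat until
no nonterminal has two alternatives with a common prefix.

Round 1: P has alternatives sharing prefix ';'. Introduce P': P → ; P'
  Add: P' → ε
  Add: P' → / P
  Add: P' → P

No remaining common prefixes — done.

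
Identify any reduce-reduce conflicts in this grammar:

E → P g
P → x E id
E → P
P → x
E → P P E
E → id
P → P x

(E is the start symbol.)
Augment with E' → E and build the canonical LR(0) collection (I0 = CLOSURE({[E' → . E]}), then GOTO on every symbol after a dot until no new states appear). It has 11 states:
  I0: { [E → . P P E], [E → . P g], [E → . P], [E → . id], [E' → . E], [P → . P x], [P → . x E id], [P → . x] }  — shift
  I1: { [E' → E .] }  — accept
  I2: { [E → P . P E], [E → P . g], [E → P .], [P → . P x], [P → . x E id], [P → . x], [P → P . x] }  — shift, reduce
  I3: { [E → id .] }  — reduce
  I4: { [E → . P P E], [E → . P g], [E → . P], [E → . id], [P → . P x], [P → . x E id], [P → . x], [P → x . E id], [P → x .] }  — shift, reduce
  I5: { [P → x E . id] }  — shift
  I6: { [P → x E id .] }  — reduce
  I7: { [E → . P P E], [E → . P g], [E → . P], [E → . id], [E → P P . E], [P → . P x], [P → . x E id], [P → . x], [P → P . x] }  — shift
  I8: { [E → P g .] }  — reduce
  I9: { [E → . P P E], [E → . P g], [E → . P], [E → . id], [P → . P x], [P → . x E id], [P → . x], [P → P x .], [P → x . E id], [P → x .] }  — shift, 2 reduces
  I10: { [E → P P E .] }  — reduce

I9 contains complete items [P → P x .], [P → x .] — reduce-reduce conflict.

Answer: Yes — I9: [P → P x .] vs [P → x .]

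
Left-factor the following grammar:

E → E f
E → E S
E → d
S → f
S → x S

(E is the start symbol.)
Left-factoring transforms A → αβ₁ | αβ₂ into A → αA' and A' → β₁ | β₂
(α is the longest common prefix among the alternatives). Repeat until
no nonterminal has two alternatives with a common prefix.

Round 1: E has alternatives sharing prefix 'E'. Introduce E': E → E E'
  Add: E' → f
  Add: E' → S

No remaining common prefixes — done.

Resulting grammar:
E → E E'
E' → f
E' → S
E → d
S → f
S → x S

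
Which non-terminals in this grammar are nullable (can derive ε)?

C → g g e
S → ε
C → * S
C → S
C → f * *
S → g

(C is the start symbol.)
{ 'C', 'S' }

ε-productions: S → ε
So S is immediately nullable.
C → S: every symbol on the right is nullable, so C is nullable too.
Every non-terminal is now nullable.
Nullable = { 'C', 'S' }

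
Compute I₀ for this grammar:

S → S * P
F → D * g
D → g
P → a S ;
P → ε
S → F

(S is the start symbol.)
First, augment the grammar with S' → S
I₀ = CLOSURE({ [S' → . S] }):
  [S' → . S] has the dot before S: add [S → . S * P], [S → . F]
  [S → . F] has the dot before F: add [F → . D * g]
  [F → . D * g] has the dot before D: add [D → . g]
No further items can be added.

I₀ = { [D → . g], [F → . D * g], [S → . F], [S → . S * P], [S' → . S] }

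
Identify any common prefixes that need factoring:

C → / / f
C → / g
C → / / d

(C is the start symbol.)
Yes, C has productions with common prefix '/'

Left-factoring is needed when two productions for the same non-terminal
share a common prefix on the right-hand side.

Productions for C:
  C → / / f
  C → / g
  C → / / d

Found common prefix '/' in productions for C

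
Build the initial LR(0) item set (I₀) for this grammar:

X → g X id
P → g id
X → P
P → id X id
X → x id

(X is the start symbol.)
{ [P → . g id], [P → . id X id], [X → . P], [X → . g X id], [X → . x id], [X' → . X] }

First, augment the grammar with X' → X
I₀ = CLOSURE({ [X' → . X] }):
  [X' → . X] has the dot before X: add [X → . g X id], [X → . P], [X → . x id]
  [X → . P] has the dot before P: add [P → . g id], [P → . id X id]
No further items can be added.

I₀ = { [P → . g id], [P → . id X id], [X → . P], [X → . g X id], [X → . x id], [X' → . X] }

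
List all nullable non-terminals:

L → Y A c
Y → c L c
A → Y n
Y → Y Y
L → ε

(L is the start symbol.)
{ 'L' }

A non-terminal is nullable if it can derive ε (the empty string): either it has an ε-production, or it has a production whose right-hand side consists entirely of nullable non-terminals.

ε-productions: L → ε
So L is immediately nullable.
No further non-terminal can be added: every production for the remaining non-terminals contains a terminal or a non-nullable non-terminal.
Nullable = { 'L' }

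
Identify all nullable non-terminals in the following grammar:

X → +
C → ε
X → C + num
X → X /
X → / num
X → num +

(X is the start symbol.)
{ 'C' }

ε-productions: C → ε
So C is immediately nullable.
No further non-terminal can be added: every production for the remaining non-terminals contains a terminal or a non-nullable non-terminal.
Nullable = { 'C' }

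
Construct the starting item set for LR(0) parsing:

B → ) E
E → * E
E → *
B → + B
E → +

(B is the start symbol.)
{ [B → . ) E], [B → . + B], [B' → . B] }

First, augment the grammar with B' → B
I₀ = CLOSURE({ [B' → . B] }):
  [B' → . B] has the dot before B: add [B → . ) E], [B → . + B]
No further items can be added.

I₀ = { [B → . ) E], [B → . + B], [B' → . B] }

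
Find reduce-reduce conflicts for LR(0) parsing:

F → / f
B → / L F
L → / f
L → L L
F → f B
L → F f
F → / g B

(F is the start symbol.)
Yes — I12: [F → / f .] vs [L → / f .]

A reduce-reduce conflict occurs when an LR(0) state has two complete items [A → α .] and [B → β .] — both call for a reduction, and with no lookahead the parser cannot choose between them.

Augment with F' → F and build the canonical LR(0) collection (I0 = CLOSURE({[F' → . F]}), then GOTO on every symbol after a dot until no new states appear). It has 16 states:
  I0: { [F → . / f], [F → . / g B], [F → . f B], [F' → . F] }  — shift
  I1: { [F → / . f], [F → / . g B] }  — shift
  I2: { [F' → F .] }  — accept
  I3: { [B → . / L F], [F → f . B] }  — shift
  I4: { [B → / . L F], [F → . / f], [F → . / g B], [F → . f B], [L → . / f], [L → . F f], [L → . L L] }  — shift
  I5: { [F → f B .] }  — reduce
  I6: { [F → / . f], [F → / . g B], [L → / . f] }  — shift
  I7: { [L → F . f] }  — shift
  I8: { [B → / L . F], [F → . / f], [F → . / g B], [F → . f B], [L → . / f], [L → . F f], [L → . L L], [L → L . L] }  — shift
  I9: { [B → / L F .], [L → F . f] }  — shift, reduce
  I10: { [F → . / f], [F → . / g B], [F → . f B], [L → . / f], [L → . F f], [L → . L L], [L → L . L], [L → L L .] }  — shift, reduce
  I11: { [L → F f .] }  — reduce
  I12: { [F → / f .], [L → / f .] }  — 2 reduces
  I13: { [B → . / L F], [F → / g . B] }  — shift
  I14: { [F → / g B .] }  — reduce
  I15: { [F → / f .] }  — reduce

I12 contains complete items [F → / f .], [L → / f .] — reduce-reduce conflict.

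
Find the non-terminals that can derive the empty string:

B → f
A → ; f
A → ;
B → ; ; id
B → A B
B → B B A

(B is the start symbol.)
A non-terminal is nullable if it can derive ε (the empty string): either it has an ε-production, or it has a production whose right-hand side consists entirely of nullable non-terminals.

There are no ε-productions, so no non-terminal can derive ε.
No non-terminals are nullable.

Answer: None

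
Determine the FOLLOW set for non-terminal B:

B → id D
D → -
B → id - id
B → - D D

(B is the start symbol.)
To compute FOLLOW(B), find every occurrence of B on a right-hand side N → α B β: add FIRST(β) \ {ε}, and if β is empty or nullable also add FOLLOW(N). Iterate to a fixed point.

B is the start symbol, so $ ∈ FOLLOW(B).
B does not occur on any right-hand side.

Taking the union: FOLLOW(B) = { $ }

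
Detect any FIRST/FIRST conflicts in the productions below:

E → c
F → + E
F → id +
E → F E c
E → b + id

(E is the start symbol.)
No FIRST/FIRST conflicts.

A FIRST/FIRST conflict occurs when two productions N → α and N → β for the same non-terminal have FIRST(α) ∩ FIRST(β) ≠ ∅ (with ε ∈ FIRST of a nullable right-hand side, so two nullable alternatives also conflict).

FIRST sets of the non-terminals at (or reachable through a nullable prefix from) the front of some alternative:
  FIRST(F) = { '+', 'id' }

Productions for E:
  E → c: FIRST = { 'c' }
  E → F E c: FIRST = { '+', 'id' }
  E → b + id: FIRST = { 'b' }
Productions for F:
  F → + E: FIRST = { '+' }
  F → id +: FIRST = { 'id' }

All alternatives of each non-terminal have pairwise disjoint FIRST sets.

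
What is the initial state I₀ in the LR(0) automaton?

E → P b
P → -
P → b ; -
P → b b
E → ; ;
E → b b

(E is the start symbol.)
First, augment the grammar with E' → E
I₀ = CLOSURE({ [E' → . E] }):
  [E' → . E] has the dot before E: add [E → . P b], [E → . ; ;], [E → . b b]
  [E → . P b] has the dot before P: add [P → . -], [P → . b ; -], [P → . b b]
No further items can be added.

I₀ = { [E → . ; ;], [E → . P b], [E → . b b], [E' → . E], [P → . -], [P → . b ; -], [P → . b b] }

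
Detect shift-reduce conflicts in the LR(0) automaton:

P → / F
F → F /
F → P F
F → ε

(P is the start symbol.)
Yes — I1: [F → .] vs [P → . / F]; I3: [P → / F .] vs [F → F . /]; I4: [F → .] vs [P → . / F]; I5: [F → P F .] vs [F → F . /]

Augment with P' → P and build the canonical LR(0) collection (I0 = CLOSURE({[P' → . P]}), then GOTO on every symbol after a dot until no new states appear). It has 7 states:
  I0: { [P → . / F], [P' → . P] }  — shift
  I1: { [F → . F /], [F → . P F], [F → .], [P → . / F], [P → / . F] }  — shift, reduce
  I2: { [P' → P .] }  — accept
  I3: { [F → F . /], [P → / F .] }  — shift, reduce
  I4: { [F → . F /], [F → . P F], [F → .], [F → P . F], [P → . / F] }  — shift, reduce
  I5: { [F → F . /], [F → P F .] }  — shift, reduce
  I6: { [F → F / .] }  — reduce

I1 contains reduce item [F → .] and shift item [P → . / F] — shift-reduce conflict.
I3 contains reduce item [P → / F .] and shift item [F → F . /] — shift-reduce conflict.
I4 contains reduce item [F → .] and shift item [P → . / F] — shift-reduce conflict.
I5 contains reduce item [F → P F .] and shift item [F → F . /] — shift-reduce conflict.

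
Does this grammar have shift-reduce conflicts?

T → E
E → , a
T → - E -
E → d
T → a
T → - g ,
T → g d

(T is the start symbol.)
A shift-reduce conflict occurs when an LR(0) state has both:
  - a complete (reduce) item [A → α .] (dot at the end), and
  - a shift item [B → β . c γ] (dot before a terminal).

Augment with T' → T and build the canonical LR(0) collection (I0 = CLOSURE({[T' → . T]}), then GOTO on every symbol after a dot until no new states appear). It has 14 states:
  I0: { [E → . , a], [E → . d], [T → . - E -], [T → . - g ,], [T → . E], [T → . a], [T → . g d], [T' → . T] }  — shift
  I1: { [E → , . a] }  — shift
  I2: { [E → . , a], [E → . d], [T → - . E -], [T → - . g ,] }  — shift
  I3: { [T → E .] }  — reduce
  I4: { [T' → T .] }  — accept
  I5: { [T → a .] }  — reduce
  I6: { [E → d .] }  — reduce
  I7: { [T → g . d] }  — shift
  I8: { [T → g d .] }  — reduce
  I9: { [T → - E . -] }  — shift
  I10: { [T → - g . ,] }  — shift
  I11: { [T → - g , .] }  — reduce
  I12: { [T → - E - .] }  — reduce
  I13: { [E → , a .] }  — reduce

No state contains both a complete item and a shift item.

Answer: No shift-reduce conflicts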